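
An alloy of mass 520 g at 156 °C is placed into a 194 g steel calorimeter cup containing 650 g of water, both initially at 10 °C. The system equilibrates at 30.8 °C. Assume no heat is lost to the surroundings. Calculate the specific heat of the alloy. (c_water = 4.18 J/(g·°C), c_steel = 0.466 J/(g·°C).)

Energy conservation, ΣQ = 0:
520·c·(30.8 − 156) + 650·4.18·(30.8 − 10) + 194·0.466·(30.8 − 10) = 0
-65104 c = -58394
c = -58394/-65104 ≈ 0.8969 J/(g·°C)

c ≈ 0.897 J/(g·°C)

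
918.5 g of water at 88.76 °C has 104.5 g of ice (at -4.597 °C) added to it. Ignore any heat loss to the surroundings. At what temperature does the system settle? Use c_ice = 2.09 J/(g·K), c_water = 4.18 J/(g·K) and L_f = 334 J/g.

T_f ≈ 71.3 °C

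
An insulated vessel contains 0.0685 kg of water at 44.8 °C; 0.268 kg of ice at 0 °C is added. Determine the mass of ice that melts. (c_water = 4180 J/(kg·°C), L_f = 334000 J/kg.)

Heat available from the water dropping to 0 °C: 0.0685×4180×44.8 = 12828 J.
To melt every bit of ice: 0.268×334000 = 89512 J.
That's not enough to melt it all — equilibrium is at 0 °C with ice remaining.
Mass melted = 12828/334000 ≈ 0.03841 kg.

m_melted ≈ 0.0384 kg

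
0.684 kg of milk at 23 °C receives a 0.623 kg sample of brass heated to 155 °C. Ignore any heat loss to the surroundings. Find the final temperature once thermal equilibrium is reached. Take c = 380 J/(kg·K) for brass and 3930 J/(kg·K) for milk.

Conservation of energy gives ΣQ = 0:
0.623×380×(T − 155) + 0.684×3930×(T − 23) = 0
(236.74 + 2688.1) T = 236.74×155 + 2688.1×23
T ≈ 33.68 °C

T_f ≈ 33.7 °C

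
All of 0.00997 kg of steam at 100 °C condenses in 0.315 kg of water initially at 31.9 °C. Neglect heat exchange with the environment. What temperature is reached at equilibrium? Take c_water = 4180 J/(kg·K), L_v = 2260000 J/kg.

T_f ≈ 50.6 °C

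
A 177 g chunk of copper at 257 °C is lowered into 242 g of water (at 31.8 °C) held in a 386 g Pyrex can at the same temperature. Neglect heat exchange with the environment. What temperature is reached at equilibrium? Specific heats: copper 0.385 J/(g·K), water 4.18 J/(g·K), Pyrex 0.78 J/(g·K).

Let T be the final temperature. ΣQ_i = 0:
177·0.385·(T − 257) + 242·4.18·(T − 31.8) + 386·0.78·(T − 31.8) = 0
1380.8 T = 59255
T = 59255 / 1380.8 = 42.9 °C

T_f ≈ 42.9 °C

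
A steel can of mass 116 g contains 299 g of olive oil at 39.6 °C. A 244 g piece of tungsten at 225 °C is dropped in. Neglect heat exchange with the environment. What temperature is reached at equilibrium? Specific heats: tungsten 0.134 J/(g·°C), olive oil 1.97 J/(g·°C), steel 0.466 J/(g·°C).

T_f ≈ 48.6 °C

Energy conservation, ΣQ = 0:
244×0.134×(T − 225) + 299×1.97×(T − 39.6) + 116×0.466×(T − 39.6) = 0
32.7(T − 225) + 589.03(T − 39.6) + 54.06(T − 39.6) = 0
(32.7 + 589.03 + 54.06) T = 32.7×225 + 589.03×39.6 + 54.06×39.6
T ≈ 48.57 °C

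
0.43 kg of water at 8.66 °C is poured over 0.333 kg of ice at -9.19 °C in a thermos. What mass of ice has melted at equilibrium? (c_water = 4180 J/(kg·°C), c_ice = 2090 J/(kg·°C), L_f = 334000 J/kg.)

Cooling the water to 0 °C releases 0.43×4180×8.66 = 15565 J.
Warming the ice to 0 °C takes 0.333×2090×9.19 = 6396 J, leaving 9169.5 J for melting.
Melting all 0.333 kg of ice would need 0.333×334000 = 111222 J.
9169.5 J < 111222 J, so only part of the ice melts and the system sits at 0 °C.
m_melt = 9169.5 / L_f = 0.02745 kg.

m_melted ≈ 0.0275 kg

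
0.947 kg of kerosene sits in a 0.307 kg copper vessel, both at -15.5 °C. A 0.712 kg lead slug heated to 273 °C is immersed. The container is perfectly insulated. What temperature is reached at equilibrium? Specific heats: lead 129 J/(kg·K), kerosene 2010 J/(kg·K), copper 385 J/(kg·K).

Conservation of energy gives ΣQ = 0:
0.712*129*(T − 273) + 0.947*2010*(T − (-15.5)) + 0.307*385*(T − (-15.5)) = 0
(91.85 + 1903.5 + 118.19) T = 91.85*273 + 1903.5*(-15.5) + 118.19*(-15.5)
T = -6261.3 / 2113.5 = -2.96 °C

T_f ≈ -3.0 °C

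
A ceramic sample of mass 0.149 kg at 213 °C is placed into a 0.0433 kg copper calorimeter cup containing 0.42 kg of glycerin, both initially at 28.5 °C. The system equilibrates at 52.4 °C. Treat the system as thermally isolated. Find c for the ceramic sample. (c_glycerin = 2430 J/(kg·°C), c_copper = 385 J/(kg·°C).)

Let T be the final temperature. ΣQ_i = 0:
0.149·c·(52.4 − 213) + 0.42·2430·(52.4 − 28.5) + 0.0433·385·(52.4 − 28.5) = 0
-23.93 c = -24791
c = -24791/-23.93 ≈ 1036 J/(kg·°C)

c ≈ 1040 J/(kg·°C)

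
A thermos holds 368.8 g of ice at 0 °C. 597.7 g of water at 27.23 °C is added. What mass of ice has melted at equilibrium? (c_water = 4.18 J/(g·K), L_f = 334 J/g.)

Heat available from the water dropping to 0 °C: 597.7×4.18×27.23 = 68031 J.
To melt every bit of ice: 368.8×334 = 123179 J.
68031 J < 123179 J, so only part of the ice melts and the system sits at 0 °C.
m_melted×334 = 68031  ⇒  m_melted ≈ 203.7 g.

m_melted ≈ 204 g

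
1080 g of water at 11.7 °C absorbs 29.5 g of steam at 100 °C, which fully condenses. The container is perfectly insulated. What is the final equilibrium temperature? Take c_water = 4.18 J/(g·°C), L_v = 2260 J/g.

Conservation of energy gives ΣQ = 0:
latent heat released on condensation: 29.5·2260 = 66670; condensed water 100 °C→T: 123.31(T − 100); water warms: 1080·4.18·(T − 11.7) = 4514.4(T − 11.7)
4637.7 T = 66670 + 12331 + 52818 = 131819
T ≈ 28.42 °C — below 100 °C, confirming all the steam condensed.

T_f ≈ 28.4 °C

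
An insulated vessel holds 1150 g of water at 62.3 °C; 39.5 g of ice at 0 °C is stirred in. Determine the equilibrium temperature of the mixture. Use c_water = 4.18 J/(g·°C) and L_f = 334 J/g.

Conservation of energy gives ΣQ = 0:
fusion: m_ice L_f = 39.5×334 = 13193; meltwater 0→T: 39.5×4.18×T = 165.11 T; water cools: 1150×4.18×(T − 62.3) = 4807(T − 62.3)
4972.1 T = 299476 − 13193 = 286283
T ≈ 57.58 °C — above 0 °C, consistent with complete melting.

T_f ≈ 57.6 °C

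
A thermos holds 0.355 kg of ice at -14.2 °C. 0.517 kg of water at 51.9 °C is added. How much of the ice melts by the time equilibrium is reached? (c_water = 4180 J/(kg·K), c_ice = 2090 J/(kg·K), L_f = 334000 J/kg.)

m_melted ≈ 0.304 kg

Water can give up m c ΔT = 0.517·4180·51.9 = 112159 J before reaching 0 °C.
Of that, 0.355·2090·14.2 = 10536 J goes to bring the ice to 0 °C, leaving 101623 J.
To melt every bit of ice: 0.355·334000 = 118570 J.
101623 J < 118570 J, so only part of the ice melts and the system sits at 0 °C.
m_melt = 101623 / L_f = 0.3043 kg.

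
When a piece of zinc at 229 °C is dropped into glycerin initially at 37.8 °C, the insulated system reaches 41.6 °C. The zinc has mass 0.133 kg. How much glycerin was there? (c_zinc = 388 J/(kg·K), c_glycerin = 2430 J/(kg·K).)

m ≈ 1.05 kg

Let T be the final temperature. ΣQ_i = 0:
0.133×388×(41.6 − 229) + m×2430×(41.6 − 37.8) = 0
9234 m = 9670.6
m = 9670.6/9234 ≈ 1.047 kg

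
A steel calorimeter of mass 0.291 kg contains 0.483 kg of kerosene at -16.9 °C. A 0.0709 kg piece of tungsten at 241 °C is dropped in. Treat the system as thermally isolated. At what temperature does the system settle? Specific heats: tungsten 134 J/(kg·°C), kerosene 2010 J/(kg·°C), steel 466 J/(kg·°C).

T_f ≈ -14.7 °C

T_f is the heat-capacity-weighted average of the initial temperatures:
T_f = (9.501·241 + 970.83·(-16.9) + 135.61·(-16.9)) / (9.501 + 970.83 + 135.61)
    = -16409 / 1115.9 ≈ -14.70 °C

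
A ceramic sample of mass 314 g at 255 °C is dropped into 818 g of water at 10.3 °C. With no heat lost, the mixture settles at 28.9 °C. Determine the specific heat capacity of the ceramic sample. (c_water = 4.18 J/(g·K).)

Heat lost by the ceramic sample = heat gained by the water:
314·c·(255 − 28.9) = 818·4.18·(28.9 − 10.3)
70995 c = 63598  ⇒  c ≈ 0.8958 J/(g·K)

c ≈ 0.896 J/(g·K)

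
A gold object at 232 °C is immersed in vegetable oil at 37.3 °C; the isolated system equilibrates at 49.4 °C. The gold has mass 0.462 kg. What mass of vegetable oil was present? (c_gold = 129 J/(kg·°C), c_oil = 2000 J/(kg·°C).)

|Q_gold| = |Q_oil|:
0.462×129×(232 − 49.4) = m×2000×(49.4 − 37.3)
24200 m = 10883  ⇒  m ≈ 0.4497 kg

m ≈ 0.45 kg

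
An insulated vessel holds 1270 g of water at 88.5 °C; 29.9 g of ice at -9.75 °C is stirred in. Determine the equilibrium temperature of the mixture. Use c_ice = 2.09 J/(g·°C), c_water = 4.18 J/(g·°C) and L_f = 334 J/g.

Setting the total heat transfer to zero:
ice -9.75→0 °C: 29.9·2.09·9.75 = 609.29; latent heat to melt: 29.9·334 = 9986.6; meltwater 0→T: 29.9·4.18·T = 124.98 T; water cools: 1270·4.18·(T − 88.5) = 5308.6(T − 88.5)
5433.6 T = 469811 − 10596 = 459215
T ≈ 84.51 °C. Since T > 0 °C, the all-ice-melts assumption holds.

T_f ≈ 84.5 °C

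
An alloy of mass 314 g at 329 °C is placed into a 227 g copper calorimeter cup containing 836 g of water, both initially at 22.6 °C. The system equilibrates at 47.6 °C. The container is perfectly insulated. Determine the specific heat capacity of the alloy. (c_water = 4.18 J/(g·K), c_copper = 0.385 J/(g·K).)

Taking heat into each body as positive, Σ m c ΔT = 0:
314×c×(47.6 − 329) + 836×4.18×(47.6 − 22.6) + 227×0.385×(47.6 − 22.6) = 0
-88360 c = -89547
c = -89547/-88360 ≈ 1.013 J/(g·K)

c ≈ 1.01 J/(g·K)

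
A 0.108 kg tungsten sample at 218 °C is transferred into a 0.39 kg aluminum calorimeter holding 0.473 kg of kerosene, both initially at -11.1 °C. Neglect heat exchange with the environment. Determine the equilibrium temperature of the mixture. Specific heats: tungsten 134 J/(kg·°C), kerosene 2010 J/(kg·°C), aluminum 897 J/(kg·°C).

Taking heat into each body as positive, Σ m c ΔT = 0:
0.108·134·(T − 218) + 0.473·2010·(T − (-11.1)) + 0.39·897·(T − (-11.1)) = 0
(14.47 + 950.73 + 349.83) T = 14.47·218 + 950.73·(-11.1) + 349.83·(-11.1)
T ≈ -8.58 °C

T_f ≈ -8.6 °C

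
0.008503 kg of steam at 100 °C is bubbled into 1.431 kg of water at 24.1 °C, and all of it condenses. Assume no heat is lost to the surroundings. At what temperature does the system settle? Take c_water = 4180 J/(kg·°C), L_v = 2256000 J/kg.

Taking heat into each body as positive, Σ m c ΔT = 0:
condense steam: −0.008503×2256000 = −19183; condensate cools 100→T: 0.008503×4180×(T − 100) = 35.54(T − 100); original water: 5981.6(T − 24.1)
6017.1 T = 19183 + 3554.3 + 144156 = 166893
T ≈ 27.74 °C, under the boiling point, so the assumption holds.

T_f ≈ 27.7 °C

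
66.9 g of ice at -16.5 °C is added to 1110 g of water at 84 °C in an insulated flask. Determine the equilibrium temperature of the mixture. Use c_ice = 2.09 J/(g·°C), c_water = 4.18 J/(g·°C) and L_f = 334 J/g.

Setting the total heat transfer to zero:
warm ice to 0 °C: 66.9×2.09×(0 − (-16.5)) = 2307
  fusion: m_ice L_f = 66.9×334 = 22345
  meltwater 0→T: 66.9×4.18×T = 279.64 T
  water: 4639.8(T − 84)
4919.4 T = 389743 − 24652 = 365092
T ≈ 74.21 °C (positive, so assuming full melt was valid).

T_f ≈ 74.2 °C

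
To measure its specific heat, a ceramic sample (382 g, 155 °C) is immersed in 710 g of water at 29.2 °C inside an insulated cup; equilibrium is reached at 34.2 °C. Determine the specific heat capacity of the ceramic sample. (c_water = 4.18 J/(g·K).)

c ≈ 0.322 J/(g·K)

Heat lost by the ceramic sample = heat gained by the water:
382×c×(155 − 34.2) = 710×4.18×(34.2 − 29.2)
46146 c = 14839  ⇒  c ≈ 0.3216 J/(g·K)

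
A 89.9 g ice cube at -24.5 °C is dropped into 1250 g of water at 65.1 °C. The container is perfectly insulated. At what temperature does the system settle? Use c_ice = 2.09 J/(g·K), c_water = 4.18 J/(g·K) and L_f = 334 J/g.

T_f ≈ 54.5 °C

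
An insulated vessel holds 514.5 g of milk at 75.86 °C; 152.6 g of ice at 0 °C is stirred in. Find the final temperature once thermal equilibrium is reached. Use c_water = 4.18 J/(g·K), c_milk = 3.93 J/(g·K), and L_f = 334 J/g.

Taking heat into each body as positive, Σ m c ΔT = 0:
fusion: m_ice L_f = 152.6×334 = 50968
  meltwater 0→T: 152.6×4.18×T = 637.87 T
  milk: 2022(T − 75.86)
2659.9 T = 153388 − 50968 = 102419
T ≈ 38.51 °C — above 0 °C, consistent with complete melting.

T_f ≈ 38.5 °C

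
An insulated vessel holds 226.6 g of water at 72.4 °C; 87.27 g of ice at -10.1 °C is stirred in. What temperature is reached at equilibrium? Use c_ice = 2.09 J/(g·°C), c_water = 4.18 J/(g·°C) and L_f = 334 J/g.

T_f ≈ 28.6 °C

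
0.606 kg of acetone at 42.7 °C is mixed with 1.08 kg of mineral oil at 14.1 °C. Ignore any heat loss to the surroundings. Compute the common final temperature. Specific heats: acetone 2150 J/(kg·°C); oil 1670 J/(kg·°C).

T_f ≈ 26.1 °C

Heat lost by the acetone equals heat gained by the oil:
0.606×2150×(42.7 − T) = 1.08×1670×(T − 14.1)
1302.9(42.7 − T) = 1803.6(T − 14.1)
3106.5 T = 81065  ⇒  T ≈ 26.10 °C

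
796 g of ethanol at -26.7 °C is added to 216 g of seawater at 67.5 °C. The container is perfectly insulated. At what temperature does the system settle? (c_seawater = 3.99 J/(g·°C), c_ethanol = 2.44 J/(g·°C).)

T_f ≈ 2.3 °C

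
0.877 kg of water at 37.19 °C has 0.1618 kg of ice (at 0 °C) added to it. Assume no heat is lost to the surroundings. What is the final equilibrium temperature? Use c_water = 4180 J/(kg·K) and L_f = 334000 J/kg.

T_f ≈ 19.0 °C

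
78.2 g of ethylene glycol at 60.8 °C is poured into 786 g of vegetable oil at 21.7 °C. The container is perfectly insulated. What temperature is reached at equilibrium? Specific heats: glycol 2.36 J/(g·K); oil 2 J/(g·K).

T_f ≈ 25.8 °C

T_f = Σ m_i c_i T_i / Σ m_i c_i:
T_f = (184.55·60.8 + 1572·21.7) / (184.55 + 1572)
    = 45333 / 1756.6 ≈ 25.81 °C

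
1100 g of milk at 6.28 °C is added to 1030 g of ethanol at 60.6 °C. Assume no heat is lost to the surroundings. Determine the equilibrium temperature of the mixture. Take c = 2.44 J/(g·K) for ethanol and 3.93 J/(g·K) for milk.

T_f ≈ 26.2 °C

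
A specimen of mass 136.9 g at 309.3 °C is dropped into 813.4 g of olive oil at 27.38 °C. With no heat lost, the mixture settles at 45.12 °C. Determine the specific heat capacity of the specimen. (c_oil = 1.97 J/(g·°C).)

m_s c (T_s − T_f) = m_oil c_oil (T_f − T_0):
136.9×c×(309.3 − 45.12) = 813.4×1.97×(45.12 − 27.38)
36166 c = 28427  ⇒  c ≈ 0.786 J/(g·°C)

c ≈ 0.786 J/(g·°C)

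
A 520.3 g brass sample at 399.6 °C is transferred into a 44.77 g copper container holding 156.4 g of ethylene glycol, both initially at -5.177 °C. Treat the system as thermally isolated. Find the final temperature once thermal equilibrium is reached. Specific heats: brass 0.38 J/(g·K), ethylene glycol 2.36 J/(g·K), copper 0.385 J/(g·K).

Conservation of energy gives ΣQ = 0:
520.3×0.38×(T − 399.6) + 156.4×2.36×(T − (-5.177)) + 44.77×0.385×(T − (-5.177)) = 0
197.71(T − 399.6) + 369.1(T − (-5.177)) + 17.24(T − (-5.177)) = 0
(197.71 + 369.1 + 17.24) T = 197.71×399.6 + 369.1×(-5.177) + 17.24×(-5.177)
T = 77006 / 584.05 = 132 °C

T_f ≈ 131.8 °C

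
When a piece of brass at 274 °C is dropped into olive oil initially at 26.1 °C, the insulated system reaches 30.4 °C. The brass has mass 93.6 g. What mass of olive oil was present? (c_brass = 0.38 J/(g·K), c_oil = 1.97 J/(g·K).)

m ≈ 1020 g

Let T be the final temperature. ΣQ_i = 0:
93.6×0.38×(30.4 − 274) + m×1.97×(30.4 − 26.1) = 0
8.471 m = 8664.4
m = 8664.4/8.471 ≈ 1023 g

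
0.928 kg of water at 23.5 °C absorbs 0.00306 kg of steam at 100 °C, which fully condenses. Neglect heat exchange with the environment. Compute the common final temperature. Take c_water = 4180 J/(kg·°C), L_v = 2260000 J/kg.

Sum of m c ΔT and latent-heat terms is zero:
steam→water at 100 °C releases m L_v = 0.00306·2260000 = 6915.6
  condensate cools 100→T: 0.00306·4180·(T − 100) = 12.79(T − 100)
  water warms: 0.928·4180·(T − 23.5) = 3879(T − 23.5)
3891.8 T = 6915.6 + 1279.1 + 91157 = 99352
T ≈ 25.53 °C (< 100 °C, so full condensation is consistent).

T_f ≈ 25.5 °C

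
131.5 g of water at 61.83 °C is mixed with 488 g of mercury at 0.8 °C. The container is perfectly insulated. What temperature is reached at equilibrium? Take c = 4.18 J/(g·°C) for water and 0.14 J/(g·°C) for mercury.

T_f ≈ 55.1 °C

T_f is the heat-capacity-weighted average of the initial temperatures:
T_f = (549.67·61.83 + 68.32·0.8) / (549.67 + 68.32)
    = 34041 / 617.99 ≈ 55.08 °C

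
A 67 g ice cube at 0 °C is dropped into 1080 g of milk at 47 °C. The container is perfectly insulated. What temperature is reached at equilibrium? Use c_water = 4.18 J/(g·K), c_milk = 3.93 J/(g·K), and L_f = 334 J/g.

Energy balance with sensible and latent terms:
melt ice: 67·334 = 22378; warm the meltwater: 280.06 T; milk: 4244.4(T − 47)
4524.5 T = 199487 − 22378 = 177109
T ≈ 39.14 °C — above 0 °C, consistent with complete melting.

T_f ≈ 39.1 °C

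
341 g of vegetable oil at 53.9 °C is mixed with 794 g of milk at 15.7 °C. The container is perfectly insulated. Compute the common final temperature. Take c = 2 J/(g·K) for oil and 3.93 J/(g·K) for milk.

Conservation of energy gives ΣQ = 0:
341*2*(T − 53.9) + 794*3.93*(T − 15.7) = 0
682(T − 53.9) + 3120.4(T − 15.7) = 0
3802.4 T = 85750
T ≈ 22.55 °C

T_f ≈ 22.6 °C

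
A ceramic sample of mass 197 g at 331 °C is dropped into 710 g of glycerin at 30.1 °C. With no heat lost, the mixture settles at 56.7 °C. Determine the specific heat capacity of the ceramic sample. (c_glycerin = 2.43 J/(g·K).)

m_s c (T_s − T_f) = m_glycerin c_glycerin (T_f − T_0):
197×c×(331 − 56.7) = 710×2.43×(56.7 − 30.1)
54037 c = 45893  ⇒  c ≈ 0.8493 J/(g·K)

c ≈ 0.849 J/(g·K)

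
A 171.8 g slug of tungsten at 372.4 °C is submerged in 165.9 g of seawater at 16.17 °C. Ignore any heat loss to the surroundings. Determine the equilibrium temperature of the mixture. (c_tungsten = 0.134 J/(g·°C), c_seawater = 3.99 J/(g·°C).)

Heat gained plus heat lost sum to zero:
171.8*0.134*(T − 372.4) + 165.9*3.99*(T − 16.17) = 0
(23.02 + 661.94) T = 23.02*372.4 + 661.94*16.17
T = 19277 / 684.96 = 28.1 °C

T_f ≈ 28.1 °C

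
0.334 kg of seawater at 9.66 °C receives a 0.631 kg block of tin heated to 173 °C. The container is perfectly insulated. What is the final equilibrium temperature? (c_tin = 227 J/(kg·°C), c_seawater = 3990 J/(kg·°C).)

T_f ≈ 25.5 °C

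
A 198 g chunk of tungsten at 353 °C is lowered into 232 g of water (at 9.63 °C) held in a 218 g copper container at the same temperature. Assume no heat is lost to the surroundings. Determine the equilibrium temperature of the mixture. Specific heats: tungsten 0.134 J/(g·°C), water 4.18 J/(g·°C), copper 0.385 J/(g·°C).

T_f = Σ m_i c_i T_i / Σ m_i c_i:
T_f = (26.53×353 + 969.76×9.63 + 83.93×9.63) / (26.53 + 969.76 + 83.93)
    = 19513 / 1080.2 ≈ 18.06 °C

T_f ≈ 18.1 °C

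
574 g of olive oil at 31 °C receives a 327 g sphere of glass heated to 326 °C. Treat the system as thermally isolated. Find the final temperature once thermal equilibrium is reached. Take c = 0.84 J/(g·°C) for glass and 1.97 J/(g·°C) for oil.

T_f ≈ 88.7 °C

T_f = Σ m_i c_i T_i / Σ m_i c_i:
T_f = (274.68·326 + 1130.8·31) / (274.68 + 1130.8)
    = 124600 / 1405.5 ≈ 88.65 °C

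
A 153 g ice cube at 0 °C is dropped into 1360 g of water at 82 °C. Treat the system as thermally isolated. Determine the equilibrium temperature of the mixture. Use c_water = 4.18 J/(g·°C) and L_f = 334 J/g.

Heat gained plus heat lost sum to zero:
latent heat to melt: 153·334 = 51102; meltwater 0→T: 153·4.18·T = 639.54 T; water: 5684.8(T − 82)
6324.3 T = 466154 − 51102 = 415052
T ≈ 65.63 °C — above 0 °C, consistent with complete melting.

T_f ≈ 65.6 °C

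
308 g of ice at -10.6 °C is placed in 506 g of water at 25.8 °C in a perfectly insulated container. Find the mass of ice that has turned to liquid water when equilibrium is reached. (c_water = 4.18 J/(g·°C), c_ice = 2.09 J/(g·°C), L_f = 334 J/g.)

m_melted ≈ 143 g

Water can give up m c ΔT = 506×4.18×25.8 = 54569 J before reaching 0 °C.
Warming the ice to 0 °C takes 308×2.09×10.6 = 6823.4 J, leaving 47746 J for melting.
Melting all 308 g of ice would need 308×334 = 102872 J.
47746 J < 102872 J, so only part of the ice melts and the system sits at 0 °C.
m_melted×334 = 47746  ⇒  m_melted ≈ 143 g.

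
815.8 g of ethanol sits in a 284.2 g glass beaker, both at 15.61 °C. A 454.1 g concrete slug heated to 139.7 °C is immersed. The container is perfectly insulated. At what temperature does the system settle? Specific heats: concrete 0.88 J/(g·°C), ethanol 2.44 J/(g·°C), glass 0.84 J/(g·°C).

Setting the total heat transfer to zero:
454.1×0.88×(T − 139.7) + 815.8×2.44×(T − 15.61) + 284.2×0.84×(T − 15.61) = 0
(399.61 + 1990.6 + 238.73) T = 399.61×139.7 + 1990.6×15.61 + 238.73×15.61
T = 90624/2628.9 ≈ 34.47 °C

T_f ≈ 34.5 °C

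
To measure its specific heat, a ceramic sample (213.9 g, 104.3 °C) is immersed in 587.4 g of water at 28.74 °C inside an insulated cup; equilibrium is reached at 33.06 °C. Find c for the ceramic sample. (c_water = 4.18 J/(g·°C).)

Heat lost by the ceramic sample = heat gained by the water:
213.9·c·(104.3 − 33.06) = 587.4·4.18·(33.06 − 28.74)
15238 c = 10607  ⇒  c ≈ 0.6961 J/(g·°C)

c ≈ 0.696 J/(g·°C)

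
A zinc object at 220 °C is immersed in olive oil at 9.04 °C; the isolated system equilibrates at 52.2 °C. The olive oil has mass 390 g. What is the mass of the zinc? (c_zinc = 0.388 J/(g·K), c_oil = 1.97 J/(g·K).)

Taking heat into each body as positive, Σ m c ΔT = 0:
m×0.388×(52.2 − 220) + 390×1.97×(52.2 − 9.04) = 0
-65.11 m = -33160
m = -33160/-65.11 ≈ 509.3 g

m ≈ 509 g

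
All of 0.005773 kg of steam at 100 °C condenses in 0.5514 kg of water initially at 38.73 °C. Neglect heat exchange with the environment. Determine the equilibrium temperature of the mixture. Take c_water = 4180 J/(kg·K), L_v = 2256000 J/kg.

Energy balance with sensible and latent terms:
latent heat released on condensation: 0.005773·2256000 = 13024; condensate cools 100→T: 0.005773·4180·(T − 100) = 24.13(T − 100); original water: 2304.9(T − 38.73)
2329 T = 13024 + 2413.1 + 89267 = 104704
T ≈ 44.96 °C — below 100 °C, confirming all the steam condensed.

T_f ≈ 45.0 °C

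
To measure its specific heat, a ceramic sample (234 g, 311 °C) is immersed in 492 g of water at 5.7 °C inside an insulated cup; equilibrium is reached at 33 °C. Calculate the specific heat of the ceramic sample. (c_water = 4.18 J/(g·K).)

c ≈ 0.863 J/(g·K)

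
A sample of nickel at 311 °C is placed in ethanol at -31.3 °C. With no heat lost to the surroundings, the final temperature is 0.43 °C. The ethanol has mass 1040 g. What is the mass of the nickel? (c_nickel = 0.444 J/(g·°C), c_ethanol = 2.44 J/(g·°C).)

Heat lost by the nickel = heat gained by the ethanol:
m·0.444·(311 − 0.43) = 1040·2.44·(0.43 − (-31.3))
137.89 m = 80518  ⇒  m ≈ 583.9 g

m ≈ 584 g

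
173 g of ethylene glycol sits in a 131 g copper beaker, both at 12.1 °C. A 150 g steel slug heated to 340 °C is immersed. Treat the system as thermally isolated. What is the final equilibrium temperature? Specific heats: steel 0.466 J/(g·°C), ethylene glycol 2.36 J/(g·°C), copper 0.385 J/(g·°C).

Net heat exchanged in the isolated system is zero:
150×0.466×(T − 340) + 173×2.36×(T − 12.1) + 131×0.385×(T − 12.1) = 0
69.9(T − 340) + 408.28(T − 12.1) + 50.44(T − 12.1) = 0
528.62 T = 29316
T = 29316/528.62 ≈ 55.46 °C

T_f ≈ 55.5 °C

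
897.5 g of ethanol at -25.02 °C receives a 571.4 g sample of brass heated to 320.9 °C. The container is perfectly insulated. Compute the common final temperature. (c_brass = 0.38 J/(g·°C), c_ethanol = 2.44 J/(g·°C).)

Conservation of energy gives ΣQ = 0:
571.4·0.38·(T − 320.9) + 897.5·2.44·(T − (-25.02)) = 0
2407 T = 14886
T ≈ 6.18 °C

T_f ≈ 6.2 °C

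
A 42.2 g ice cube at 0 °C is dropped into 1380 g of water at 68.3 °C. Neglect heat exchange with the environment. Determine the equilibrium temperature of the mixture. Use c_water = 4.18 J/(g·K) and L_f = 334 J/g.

Let T be the final temperature. ΣQ_i = 0:
fusion: m_ice L_f = 42.2·334 = 14095; meltwater 0→T: 42.2·4.18·T = 176.4 T; water cools: 1380·4.18·(T − 68.3) = 5768.4(T − 68.3)
5944.8 T = 393982 − 14095 = 379887
T ≈ 63.90 °C. Since T > 0 °C, the all-ice-melts assumption holds.

T_f ≈ 63.9 °C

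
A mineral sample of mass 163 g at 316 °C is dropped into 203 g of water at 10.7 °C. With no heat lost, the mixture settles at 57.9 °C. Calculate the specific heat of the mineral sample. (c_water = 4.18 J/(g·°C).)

c ≈ 0.952 J/(g·°C)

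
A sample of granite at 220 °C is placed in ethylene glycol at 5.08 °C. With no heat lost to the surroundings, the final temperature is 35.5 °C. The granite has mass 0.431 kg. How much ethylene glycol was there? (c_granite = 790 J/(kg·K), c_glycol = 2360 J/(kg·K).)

m ≈ 0.875 kg

|Q_granite| = |Q_glycol|:
0.431×790×(220 − 35.5) = m×2360×(35.5 − 5.08)
71791 m = 62820  ⇒  m ≈ 0.875 kg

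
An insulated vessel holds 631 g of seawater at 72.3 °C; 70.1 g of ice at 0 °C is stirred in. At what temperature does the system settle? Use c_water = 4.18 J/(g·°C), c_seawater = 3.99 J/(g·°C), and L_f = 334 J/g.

Let T be the final temperature. ΣQ_i = 0:
latent heat to melt: 70.1·334 = 23413
  meltwater 0→T: 70.1·4.18·T = 293.02 T
  seawater cools: 631·3.99·(T − 72.3) = 2517.7(T − 72.3)
2810.7 T = 182029 − 23413 = 158616
T ≈ 56.43 °C. Since T > 0 °C, the all-ice-melts assumption holds.

T_f ≈ 56.4 °C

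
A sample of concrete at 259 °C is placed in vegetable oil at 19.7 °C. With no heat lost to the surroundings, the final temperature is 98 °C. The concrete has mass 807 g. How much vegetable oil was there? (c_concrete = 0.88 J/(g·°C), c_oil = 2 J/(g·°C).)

m ≈ 730 g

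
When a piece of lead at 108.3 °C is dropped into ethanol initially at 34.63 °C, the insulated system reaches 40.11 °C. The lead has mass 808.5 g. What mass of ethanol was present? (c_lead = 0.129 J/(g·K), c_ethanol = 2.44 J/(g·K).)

m ≈ 532 g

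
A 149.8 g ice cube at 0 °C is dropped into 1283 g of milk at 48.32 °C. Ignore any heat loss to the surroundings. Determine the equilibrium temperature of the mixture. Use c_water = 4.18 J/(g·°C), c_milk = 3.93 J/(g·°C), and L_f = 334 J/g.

T_f ≈ 34.2 °C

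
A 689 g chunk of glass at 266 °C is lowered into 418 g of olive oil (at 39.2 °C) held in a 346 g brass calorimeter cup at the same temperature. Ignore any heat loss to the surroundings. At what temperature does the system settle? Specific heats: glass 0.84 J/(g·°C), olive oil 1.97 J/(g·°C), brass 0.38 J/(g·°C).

T_f ≈ 124.8 °C

Taking heat into each body as positive, Σ m c ΔT = 0:
689×0.84×(T − 266) + 418×1.97×(T − 39.2) + 346×0.38×(T − 39.2) = 0
578.76(T − 266) + 823.46(T − 39.2) + 131.48(T − 39.2) = 0
1533.7 T = 191384
T = 191384 / 1533.7 = 125 °C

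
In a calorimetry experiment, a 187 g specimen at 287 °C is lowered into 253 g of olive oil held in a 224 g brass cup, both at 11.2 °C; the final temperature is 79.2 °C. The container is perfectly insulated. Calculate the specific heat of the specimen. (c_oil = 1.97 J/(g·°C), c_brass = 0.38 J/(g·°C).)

c ≈ 1.02 J/(g·°C)

Energy conservation, ΣQ = 0:
187·c·(79.2 − 287) + 253·1.97·(79.2 − 11.2) + 224·0.38·(79.2 − 11.2) = 0
-38859 c = -39680
c = -39680/-38859 ≈ 1.021 J/(g·°C)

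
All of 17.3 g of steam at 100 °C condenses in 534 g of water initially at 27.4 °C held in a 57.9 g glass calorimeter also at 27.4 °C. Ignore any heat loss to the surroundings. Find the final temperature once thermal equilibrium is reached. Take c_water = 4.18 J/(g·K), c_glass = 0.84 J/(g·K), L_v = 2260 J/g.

Conservation of energy gives ΣQ = 0:
latent heat released on condensation: 17.3×2260 = 39098; condensed water 100 °C→T: 72.31(T − 100); original water: 2232.1(T − 27.4); cup: 48.64(T − 27.4)
2353.1 T = 39098 + 7231.4 + 62493 = 108822
T ≈ 46.25 °C (< 100 °C, so full condensation is consistent).

T_f ≈ 46.2 °C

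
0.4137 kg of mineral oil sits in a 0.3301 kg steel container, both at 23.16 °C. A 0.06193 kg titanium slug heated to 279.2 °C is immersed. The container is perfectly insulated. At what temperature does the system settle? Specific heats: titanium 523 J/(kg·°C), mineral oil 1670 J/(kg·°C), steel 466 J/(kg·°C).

T_f ≈ 32.6 °C

Let T be the final temperature. ΣQ_i = 0:
0.06193·523·(T − 279.2) + 0.4137·1670·(T − 23.16) + 0.3301·466·(T − 23.16) = 0
877.09 T = 28606
T ≈ 32.62 °C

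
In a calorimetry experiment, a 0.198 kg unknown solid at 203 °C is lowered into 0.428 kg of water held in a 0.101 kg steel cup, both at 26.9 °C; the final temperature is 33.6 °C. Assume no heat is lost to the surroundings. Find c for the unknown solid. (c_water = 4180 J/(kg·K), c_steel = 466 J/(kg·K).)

c ≈ 367 J/(kg·K)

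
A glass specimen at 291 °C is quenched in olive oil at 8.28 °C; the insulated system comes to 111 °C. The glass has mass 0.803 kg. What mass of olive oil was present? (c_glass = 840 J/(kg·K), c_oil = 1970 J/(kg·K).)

m ≈ 0.6 kg

Heat gained plus heat lost sum to zero:
0.803×840×(111 − 291) + m×1970×(111 − 8.28) = 0
202358 m = 121414
m = 121414/202358 ≈ 0.6 kg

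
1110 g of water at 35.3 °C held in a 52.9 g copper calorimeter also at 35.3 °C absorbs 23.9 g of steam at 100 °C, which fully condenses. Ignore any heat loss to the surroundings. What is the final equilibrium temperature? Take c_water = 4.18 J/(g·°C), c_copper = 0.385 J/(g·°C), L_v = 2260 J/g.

T_f ≈ 48.0 °C

Energy conservation, ΣQ = 0:
steam→water at 100 °C releases m L_v = 23.9×2260 = 54014
  condensate cools 100→T: 23.9×4.18×(T − 100) = 99.9(T − 100)
  water warms: 1110×4.18×(T − 35.3) = 4639.8(T − 35.3)
  cup: 20.37(T − 35.3)
4760.1 T = 54014 + 9990.2 + 164504 = 228508
T ≈ 48.01 °C — below 100 °C, confirming all the steam condensed.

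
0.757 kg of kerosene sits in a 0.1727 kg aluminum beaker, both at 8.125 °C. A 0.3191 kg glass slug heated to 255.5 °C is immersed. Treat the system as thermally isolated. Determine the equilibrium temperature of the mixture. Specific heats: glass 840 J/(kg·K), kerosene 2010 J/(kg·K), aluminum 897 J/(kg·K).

With ΣQ=0 the equilibrium temperature is the m·c-weighted mean:
T_f = (268.04·255.5 + 1521.6·8.125 + 154.91·8.125) / (268.04 + 1521.6 + 154.91)
    = 82107 / 1944.5 ≈ 42.22 °C

T_f ≈ 42.2 °C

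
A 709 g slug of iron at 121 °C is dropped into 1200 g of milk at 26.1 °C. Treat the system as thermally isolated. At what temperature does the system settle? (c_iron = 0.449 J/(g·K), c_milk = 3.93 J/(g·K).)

|Q_iron| = |Q_milk|:
709·0.449·(121 − T) = 1200·3.93·(T − 26.1)
318.34(121 − T) = 4716(T − 26.1)
5034.3 T = 161607  ⇒  T ≈ 32.10 °C

T_f ≈ 32.1 °C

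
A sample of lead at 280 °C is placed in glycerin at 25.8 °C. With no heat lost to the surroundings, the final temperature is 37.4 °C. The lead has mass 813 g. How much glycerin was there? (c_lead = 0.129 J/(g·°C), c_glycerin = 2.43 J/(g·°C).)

Heat lost by the lead = heat gained by the glycerin:
813×0.129×(280 − 37.4) = m×2.43×(37.4 − 25.8)
28.19 m = 25443  ⇒  m ≈ 902.6 g

m ≈ 903 g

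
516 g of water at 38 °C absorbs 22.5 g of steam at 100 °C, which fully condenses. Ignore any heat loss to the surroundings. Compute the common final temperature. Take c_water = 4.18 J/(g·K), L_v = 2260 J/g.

Sum of m c ΔT and latent-heat terms is zero:
condense steam: −22.5×2260 = −50850
  condensate cools 100→T: 22.5×4.18×(T − 100) = 94.05(T − 100)
  original water: 2156.9(T − 38)
2250.9 T = 50850 + 9405 + 81961 = 142216
T ≈ 63.18 °C, under the boiling point, so the assumption holds.

T_f ≈ 63.2 °C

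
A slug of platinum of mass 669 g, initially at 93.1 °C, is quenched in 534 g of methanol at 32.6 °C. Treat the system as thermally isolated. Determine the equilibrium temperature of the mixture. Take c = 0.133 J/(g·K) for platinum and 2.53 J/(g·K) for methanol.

With ΣQ=0 the equilibrium temperature is the m·c-weighted mean:
T_f = (88.98·93.1 + 1351·32.6) / (88.98 + 1351)
    = 52327 / 1440 ≈ 36.34 °C

T_f ≈ 36.3 °C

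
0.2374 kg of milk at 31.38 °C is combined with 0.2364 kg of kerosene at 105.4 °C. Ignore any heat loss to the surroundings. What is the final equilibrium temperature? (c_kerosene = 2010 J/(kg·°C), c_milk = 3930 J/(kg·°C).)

T_f ≈ 56.4 °C

Setting the total heat transfer to zero:
0.2364*2010*(T − 105.4) + 0.2374*3930*(T − 31.38) = 0
475.16(T − 105.4) + 932.98(T − 31.38) = 0
(475.16 + 932.98) T = 475.16*105.4 + 932.98*31.38
T ≈ 56.36 °C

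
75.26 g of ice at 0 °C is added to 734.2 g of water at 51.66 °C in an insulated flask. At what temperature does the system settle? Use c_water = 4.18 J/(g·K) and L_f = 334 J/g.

T_f ≈ 39.4 °C

Conservation of energy gives ΣQ = 0:
fusion: m_ice L_f = 75.26·334 = 25137
  warm the meltwater: 314.59 T
  water cools: 734.2·4.18·(T − 51.66) = 3069(T − 51.66)
3383.5 T = 158542 − 25137 = 133405
T ≈ 39.43 °C — above 0 °C, consistent with complete melting.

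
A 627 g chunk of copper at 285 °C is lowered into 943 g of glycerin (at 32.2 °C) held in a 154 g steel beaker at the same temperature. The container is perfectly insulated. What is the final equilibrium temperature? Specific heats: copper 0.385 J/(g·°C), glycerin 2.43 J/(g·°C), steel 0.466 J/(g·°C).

T_f ≈ 55.6 °C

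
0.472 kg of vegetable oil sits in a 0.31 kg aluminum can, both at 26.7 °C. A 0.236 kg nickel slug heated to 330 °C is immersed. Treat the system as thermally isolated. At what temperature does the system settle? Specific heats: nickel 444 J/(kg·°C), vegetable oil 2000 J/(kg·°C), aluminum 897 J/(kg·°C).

Conservation of energy gives ΣQ = 0:
0.236×444×(T − 330) + 0.472×2000×(T − 26.7) + 0.31×897×(T − 26.7) = 0
104.78(T − 330) + 944(T − 26.7) + 278.07(T − 26.7) = 0
(104.78 + 944 + 278.07) T = 104.78×330 + 944×26.7 + 278.07×26.7
T ≈ 50.65 °C

T_f ≈ 50.7 °C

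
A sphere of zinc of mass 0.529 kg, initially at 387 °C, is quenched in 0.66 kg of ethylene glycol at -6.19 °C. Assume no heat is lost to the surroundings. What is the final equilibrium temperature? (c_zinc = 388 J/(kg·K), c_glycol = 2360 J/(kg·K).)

T_f = Σ m_i c_i T_i / Σ m_i c_i:
T_f = (205.25×387 + 1557.6×(-6.19)) / (205.25 + 1557.6)
    = 69791 / 1762.9 ≈ 39.59 °C

T_f ≈ 39.6 °C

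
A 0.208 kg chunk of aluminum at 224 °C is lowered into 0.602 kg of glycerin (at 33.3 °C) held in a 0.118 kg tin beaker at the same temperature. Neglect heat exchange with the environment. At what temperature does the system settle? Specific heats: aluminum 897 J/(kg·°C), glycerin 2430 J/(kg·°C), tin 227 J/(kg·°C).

Taking heat into each body as positive, Σ m c ΔT = 0:
0.208·897·(T − 224) + 0.602·2430·(T − 33.3) + 0.118·227·(T − 33.3) = 0
186.58(T − 224) + 1462.9(T − 33.3) + 26.79(T − 33.3) = 0
1676.2 T = 91398
T = 91398 / 1676.2 = 54.5 °C

T_f ≈ 54.5 °C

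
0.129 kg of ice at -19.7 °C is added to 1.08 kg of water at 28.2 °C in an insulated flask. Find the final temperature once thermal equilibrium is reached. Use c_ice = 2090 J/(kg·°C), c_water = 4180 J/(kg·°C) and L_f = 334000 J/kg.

Energy balance with sensible and latent terms:
warm ice to 0 °C: 0.129×2090×(0 − (-19.7)) = 5311.3
  fusion: m_ice L_f = 0.129×334000 = 43086
  warm the meltwater: 539.22 T
  water cools: 1.08×4180×(T − 28.2) = 4514.4(T − 28.2)
5053.6 T = 127306 − 48397 = 78909
T ≈ 15.61 °C (positive, so assuming full melt was valid).

T_f ≈ 15.6 °C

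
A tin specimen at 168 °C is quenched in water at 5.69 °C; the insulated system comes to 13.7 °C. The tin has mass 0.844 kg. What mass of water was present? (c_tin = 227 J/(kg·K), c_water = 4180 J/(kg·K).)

m ≈ 0.883 kg

Let T be the final temperature. ΣQ_i = 0:
0.844×227×(13.7 − 168) + m×4180×(13.7 − 5.69) = 0
33482 m = 29562
m = 29562/33482 ≈ 0.8829 kg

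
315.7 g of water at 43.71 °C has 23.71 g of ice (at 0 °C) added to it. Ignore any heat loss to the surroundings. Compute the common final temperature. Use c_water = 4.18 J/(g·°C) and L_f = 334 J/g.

Net heat exchanged in the isolated system is zero:
melt ice: 23.71·334 = 7919.1
  meltwater 0→T: 23.71·4.18·T = 99.11 T
  water: 1319.6(T − 43.71)
1418.7 T = 57681 − 7919.1 = 49762
T ≈ 35.07 °C (positive, so assuming full melt was valid).

T_f ≈ 35.1 °C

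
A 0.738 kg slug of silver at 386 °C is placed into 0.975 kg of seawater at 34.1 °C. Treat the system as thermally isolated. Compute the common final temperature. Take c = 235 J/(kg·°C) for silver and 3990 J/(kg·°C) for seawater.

T_f ≈ 49.1 °C

Net heat exchanged in the isolated system is zero:
0.738*235*(T − 386) + 0.975*3990*(T − 34.1) = 0
173.43(T − 386) + 3890.2(T − 34.1) = 0
4063.7 T = 199602
T ≈ 49.12 °C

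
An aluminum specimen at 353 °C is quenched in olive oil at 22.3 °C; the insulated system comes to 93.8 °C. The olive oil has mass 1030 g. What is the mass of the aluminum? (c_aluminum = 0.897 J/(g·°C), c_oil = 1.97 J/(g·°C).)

Heat lost by the aluminum = heat gained by the oil:
m×0.897×(353 − 93.8) = 1030×1.97×(93.8 − 22.3)
232.5 m = 145081  ⇒  m ≈ 624 g

m ≈ 624 g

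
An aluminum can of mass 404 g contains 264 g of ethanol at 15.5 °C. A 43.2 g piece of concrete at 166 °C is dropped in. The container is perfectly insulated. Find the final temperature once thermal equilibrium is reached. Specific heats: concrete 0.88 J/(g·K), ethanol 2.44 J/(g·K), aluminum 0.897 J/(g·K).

T_f ≈ 21.0 °C

Conservation of energy gives ΣQ = 0:
43.2·0.88·(T − 166) + 264·2.44·(T − 15.5) + 404·0.897·(T − 15.5) = 0
(38.02 + 644.16 + 362.39) T = 38.02·166 + 644.16·15.5 + 362.39·15.5
T ≈ 20.98 °C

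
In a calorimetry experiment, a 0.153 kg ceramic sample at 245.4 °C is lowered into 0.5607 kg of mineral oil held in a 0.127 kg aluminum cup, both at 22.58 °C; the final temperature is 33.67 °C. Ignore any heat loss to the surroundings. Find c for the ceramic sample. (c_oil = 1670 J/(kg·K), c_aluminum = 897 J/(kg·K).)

c ≈ 360 J/(kg·K)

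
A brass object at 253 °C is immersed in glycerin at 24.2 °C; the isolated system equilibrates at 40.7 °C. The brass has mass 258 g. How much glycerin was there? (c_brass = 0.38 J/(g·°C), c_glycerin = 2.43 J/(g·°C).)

m ≈ 519 g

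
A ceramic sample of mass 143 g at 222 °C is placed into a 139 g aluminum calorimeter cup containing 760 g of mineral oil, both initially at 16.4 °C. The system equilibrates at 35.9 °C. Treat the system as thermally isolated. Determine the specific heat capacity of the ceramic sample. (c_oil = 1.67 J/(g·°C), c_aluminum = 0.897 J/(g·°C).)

c ≈ 1.02 J/(g·°C)

Energy conservation, ΣQ = 0:
143·c·(35.9 − 222) + 760·1.67·(35.9 − 16.4) + 139·0.897·(35.9 − 16.4) = 0
-26612 c = -27181
c = -27181/-26612 ≈ 1.021 J/(g·°C)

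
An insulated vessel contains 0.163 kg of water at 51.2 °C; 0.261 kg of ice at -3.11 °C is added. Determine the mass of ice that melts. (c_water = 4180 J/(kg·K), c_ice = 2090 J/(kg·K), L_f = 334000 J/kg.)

m_melted ≈ 0.0994 kg

Cooling the water to 0 °C releases 0.163·4180·51.2 = 34885 J.
Of that, 0.261·2090·3.11 = 1696.5 J goes to bring the ice to 0 °C, leaving 33188 J.
To melt every bit of ice: 0.261·334000 = 87174 J.
Since 33188 < 87174 J, not all the ice melts; equilibrium is at 0 °C.
Mass melted = 33188/334000 ≈ 0.09937 kg.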